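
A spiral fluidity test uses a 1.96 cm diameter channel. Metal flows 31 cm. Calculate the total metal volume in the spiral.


Formula: V = pi * (d/2)^2 * L  (cylinder volume)
Radius = 1.96/2 = 0.98 cm
V = pi * 0.98^2 * 31 = 93.5328 cm^3

93.5328 cm^3


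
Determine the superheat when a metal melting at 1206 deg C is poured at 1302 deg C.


Formula: Superheat = T_pour - T_melt
Superheat = 1302 - 1206 = 96 deg C


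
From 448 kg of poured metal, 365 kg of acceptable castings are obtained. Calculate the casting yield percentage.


Formula: Casting Yield = (W_good / W_total) * 100
Yield = (365 kg / 448 kg) * 100 = 81.4732%

Answer: 81.4732%


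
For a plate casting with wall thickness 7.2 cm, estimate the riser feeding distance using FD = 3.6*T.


Formula: FD = 3.6 * T  (riser feeding-distance rule)
FD = 3.6 * 7.2 cm = 25.9200 cm

Answer: 25.9200 cm


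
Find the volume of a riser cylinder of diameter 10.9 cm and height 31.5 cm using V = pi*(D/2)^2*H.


Formula: V = pi * (D/2)^2 * H  (cylinder volume)
Radius = D/2 = 10.9/2 = 5.45 cm
V = pi * 5.45^2 * 31.5 = 2939.3644 cm^3

Answer: 2939.3644 cm^3


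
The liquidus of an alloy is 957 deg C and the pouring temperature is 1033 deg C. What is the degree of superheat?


Formula: Superheat = T_pour - T_melt
Superheat = 1033 - 957 = 76 deg C

76 deg C


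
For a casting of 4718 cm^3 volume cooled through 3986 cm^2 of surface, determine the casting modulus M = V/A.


Formula: Casting Modulus M = V / A
M = 4718 cm^3 / 3986 cm^2 = 1.1836 cm

1.1836 cm


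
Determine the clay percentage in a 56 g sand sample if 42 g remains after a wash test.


Formula: Clay% = (W_total - W_washed) / W_total * 100
Clay mass = 56 - 42 = 14 g
Clay% = 14 / 56 * 100 = 25.0000%


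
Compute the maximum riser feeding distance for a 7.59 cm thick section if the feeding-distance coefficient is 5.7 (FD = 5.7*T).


Formula: FD = 5.7 * T  (riser feeding-distance rule)
FD = 5.7 * 7.59 cm = 43.2630 cm

43.2630 cm


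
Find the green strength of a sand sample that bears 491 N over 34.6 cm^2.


Formula: Compressive Strength = Force / Area
Strength = 491 N / 34.6 cm^2 = 14.1908 N/cm^2

14.1908 N/cm^2


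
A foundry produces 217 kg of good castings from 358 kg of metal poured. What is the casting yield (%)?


Formula: Casting Yield = (W_good / W_total) * 100
Yield = (217 kg / 358 kg) * 100 = 60.6145%


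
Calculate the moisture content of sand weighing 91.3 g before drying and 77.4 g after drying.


Formula: MC = (W_wet - W_dry) / W_wet * 100
Water mass = 91.3 - 77.4 = 13.9 g
MC = 13.9 / 91.3 * 100 = 15.2245%

15.2245%


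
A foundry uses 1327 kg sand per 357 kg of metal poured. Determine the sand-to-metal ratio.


Formula: Sand-to-Metal Ratio = W_sand / W_metal
Ratio = 1327 kg / 357 kg = 3.7171

Answer: 3.7171


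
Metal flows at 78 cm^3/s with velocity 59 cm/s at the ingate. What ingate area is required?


Formula: A_ingate = Q / v  (continuity equation)
A = 78 cm^3/s / 59 cm/s = 1.3220 cm^2

Answer: 1.3220 cm^2


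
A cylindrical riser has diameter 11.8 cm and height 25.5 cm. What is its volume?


Formula: V = pi * (D/2)^2 * H  (cylinder volume)
Radius = D/2 = 11.8/2 = 5.9 cm
V = pi * 5.9^2 * 25.5 = 2788.6504 cm^3


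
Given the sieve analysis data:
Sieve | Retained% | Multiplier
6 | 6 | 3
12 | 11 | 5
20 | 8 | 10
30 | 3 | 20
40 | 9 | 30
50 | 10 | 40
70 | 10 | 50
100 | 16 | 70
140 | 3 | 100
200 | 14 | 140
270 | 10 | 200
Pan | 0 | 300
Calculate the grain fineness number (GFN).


Formula: GFN = sum(pct * multiplier) / sum(pct)
sum(pct * multiplier) = 6763
sum(pct) = 100
GFN = 6763 / 100 = 67.63

Answer: 67.63


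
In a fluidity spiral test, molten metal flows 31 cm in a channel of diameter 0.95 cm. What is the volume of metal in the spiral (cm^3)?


Formula: V = pi * (d/2)^2 * L  (cylinder volume)
Radius = 0.95/2 = 0.475 cm
V = pi * 0.475^2 * 31 = 21.9735 cm^3


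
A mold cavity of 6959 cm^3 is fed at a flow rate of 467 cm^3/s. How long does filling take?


Formula: t_fill = V_mold / Q_flow
t = 6959 cm^3 / 467 cm^3/s = 14.9015 s

Final answer: 14.9015 s


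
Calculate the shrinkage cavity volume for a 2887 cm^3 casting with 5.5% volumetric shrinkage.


Formula: V_shrink = V_casting * shrinkage_pct / 100
V_shrink = 2887 cm^3 * 5.5 / 100 = 158.7850 cm^3


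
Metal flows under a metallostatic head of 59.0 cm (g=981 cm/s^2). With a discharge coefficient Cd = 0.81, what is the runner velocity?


Formula: v = Cd * sqrt(2 * g * h)  (Torricelli with discharge coefficient)
2*g*h = 2 * 981 * 59.0 = 115758.0 cm^2/s^2
sqrt(115758.0) = 340.23227 cm/s
v = 0.81 * 340.23227 = 275.5881 cm/s

Answer: 275.5881 cm/s


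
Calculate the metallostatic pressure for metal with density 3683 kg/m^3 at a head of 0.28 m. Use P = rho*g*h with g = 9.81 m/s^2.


Formula: P = rho * g * h
rho * g = 3683 * 9.81 = 36130.23 N/m^3
P = 36130.23 * 0.28 = 10116.4644 Pa


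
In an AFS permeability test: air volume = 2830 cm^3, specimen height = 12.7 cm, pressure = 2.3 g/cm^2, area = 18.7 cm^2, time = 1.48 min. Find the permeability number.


Formula: Permeability Number P = (V * H) / (p * A * t)
Numerator: V * H = 2830 * 12.7 = 35941.0
Denominator: p * A * t = 2.3 * 18.7 * 1.48 = 63.6548
P = 35941.0 / 63.6548 = 564.6236

Answer: 564.6236


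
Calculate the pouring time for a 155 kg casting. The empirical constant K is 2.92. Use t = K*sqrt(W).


Formula: t = K * sqrt(W)
sqrt(W) = sqrt(155) = 12.44990
t = 2.92 * 12.44990 = 36.3537 s

Final answer: 36.3537 s


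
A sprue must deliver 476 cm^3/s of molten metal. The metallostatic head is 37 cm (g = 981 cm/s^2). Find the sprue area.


Formula: v = sqrt(2*g*h), A = Q/v
Velocity: v = sqrt(2 * 981 * 37) = sqrt(72594) = 269.4327 cm/s
Sprue area: A = Q / v = 476 / 269.4327 = 1.7667 cm^2

Answer: 1.7667 cm^2


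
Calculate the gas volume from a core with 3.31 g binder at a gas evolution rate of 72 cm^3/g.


Formula: V_gas = W_binder * gas_evolution_rate
V = 3.31 g * 72 cm^3/g = 238.3200 cm^3


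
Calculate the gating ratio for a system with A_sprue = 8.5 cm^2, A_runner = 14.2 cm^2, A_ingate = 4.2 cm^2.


Sprue:Runner:Ingate = 1 : 14.2/8.5 : 4.2/8.5 = 1:1.67:0.49


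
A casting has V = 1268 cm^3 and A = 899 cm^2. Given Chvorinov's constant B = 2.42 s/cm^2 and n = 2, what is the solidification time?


Formula: t_s = B * (V/A)^n  (Chvorinov's rule, n=2)
Modulus M = V/A = 1268/899 = 1.410456 cm
M^2 = 1.410456^2 = 1.989386 cm^2
t_s = 2.42 * 1.989386 = 4.8143 s

Final answer: 4.8143 s


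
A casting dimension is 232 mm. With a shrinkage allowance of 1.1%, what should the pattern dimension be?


Formula: L_pattern = L_casting * (1 + shrinkage_rate/100)
Shrinkage factor = 1 + 1.1/100 = 1.011
L_pattern = 232 mm * 1.011 = 234.5520 mm

Answer: 234.5520 mm


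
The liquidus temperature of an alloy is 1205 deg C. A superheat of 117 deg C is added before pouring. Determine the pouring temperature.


Formula: T_pour = T_melt + Superheat
T_pour = 1205 + 117 = 1322 deg C

1322 deg C


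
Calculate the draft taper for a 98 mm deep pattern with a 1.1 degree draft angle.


Formula: taper = depth * tan(draft_angle)
tan(1.1 deg) = 0.0192010
taper = 98 mm * 0.0192010 = 1.8817 mm


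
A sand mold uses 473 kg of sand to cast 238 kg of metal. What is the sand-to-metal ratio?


Formula: Sand-to-Metal Ratio = W_sand / W_metal
Ratio = 473 kg / 238 kg = 1.9874

1.9874


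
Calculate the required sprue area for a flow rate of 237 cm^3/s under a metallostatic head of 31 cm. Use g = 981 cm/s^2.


Formula: v = sqrt(2*g*h), A = Q/v
Velocity: v = sqrt(2 * 981 * 31) = sqrt(60822) = 246.6212 cm/s
Sprue area: A = Q / v = 237 / 246.6212 = 0.9610 cm^2

0.9610 cm^2


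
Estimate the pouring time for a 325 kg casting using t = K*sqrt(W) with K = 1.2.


Formula: t = K * sqrt(W)
sqrt(W) = sqrt(325) = 18.02776
t = 1.2 * 18.02776 = 21.6333 s


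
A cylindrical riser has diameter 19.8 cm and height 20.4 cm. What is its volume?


Formula: V = pi * (D/2)^2 * H  (cylinder volume)
Radius = D/2 = 19.8/2 = 9.9 cm
V = pi * 9.9^2 * 20.4 = 6281.3129 cm^3

6281.3129 cm^3


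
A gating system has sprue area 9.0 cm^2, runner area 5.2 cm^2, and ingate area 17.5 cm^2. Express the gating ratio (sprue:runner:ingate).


Sprue:Runner:Ingate = 1 : 5.2/9.0 : 17.5/9.0 = 1:0.58:1.94

Answer: 1:0.58:1.94


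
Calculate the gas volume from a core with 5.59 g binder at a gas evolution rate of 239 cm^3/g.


Formula: V_gas = W_binder * gas_evolution_rate
V = 5.59 g * 239 cm^3/g = 1336.0100 cm^3

Answer: 1336.0100 cm^3


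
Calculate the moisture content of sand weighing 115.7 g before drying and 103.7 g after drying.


Formula: MC = (W_wet - W_dry) / W_wet * 100
Water mass = 115.7 - 103.7 = 12.0 g
MC = 12.0 / 115.7 * 100 = 10.3717%

10.3717%


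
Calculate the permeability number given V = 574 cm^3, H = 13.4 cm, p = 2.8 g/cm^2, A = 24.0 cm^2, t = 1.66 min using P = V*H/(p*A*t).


Formula: Permeability Number P = (V * H) / (p * A * t)
Numerator: V * H = 574 * 13.4 = 7691.6
Denominator: p * A * t = 2.8 * 24.0 * 1.66 = 111.552
P = 7691.6 / 111.552 = 68.9508

68.9508


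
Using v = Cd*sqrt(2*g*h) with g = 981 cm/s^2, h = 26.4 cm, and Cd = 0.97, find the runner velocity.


Formula: v = Cd * sqrt(2 * g * h)  (Torricelli with discharge coefficient)
2*g*h = 2 * 981 * 26.4 = 51796.8 cm^2/s^2
sqrt(51796.8) = 227.58910 cm/s
v = 0.97 * 227.58910 = 220.7614 cm/s


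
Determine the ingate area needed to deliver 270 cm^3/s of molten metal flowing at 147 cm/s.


Formula: A_ingate = Q / v  (continuity equation)
A = 270 cm^3/s / 147 cm/s = 1.8367 cm^2

1.8367 cm^2


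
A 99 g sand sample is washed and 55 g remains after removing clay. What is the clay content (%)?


Formula: Clay% = (W_total - W_washed) / W_total * 100
Clay mass = 99 - 55 = 44 g
Clay% = 44 / 99 * 100 = 44.4444%

Answer: 44.4444%


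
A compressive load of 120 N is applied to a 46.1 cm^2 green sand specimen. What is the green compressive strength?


Formula: Compressive Strength = Force / Area
Strength = 120 N / 46.1 cm^2 = 2.6030 N/cm^2


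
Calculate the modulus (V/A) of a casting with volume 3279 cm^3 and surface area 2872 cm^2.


Formula: Casting Modulus M = V / A
M = 3279 cm^3 / 2872 cm^2 = 1.1417 cm

Final answer: 1.1417 cm


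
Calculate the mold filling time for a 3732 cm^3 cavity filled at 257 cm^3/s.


Formula: t_fill = V_mold / Q_flow
t = 3732 cm^3 / 257 cm^3/s = 14.5214 s


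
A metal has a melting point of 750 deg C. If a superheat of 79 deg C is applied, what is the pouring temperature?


Formula: T_pour = T_melt + Superheat
T_pour = 750 + 79 = 829 deg C

829 deg C


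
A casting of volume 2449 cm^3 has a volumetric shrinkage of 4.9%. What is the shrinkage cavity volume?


Formula: V_shrink = V_casting * shrinkage_pct / 100
V_shrink = 2449 cm^3 * 4.9 / 100 = 120.0010 cm^3

120.0010 cm^3


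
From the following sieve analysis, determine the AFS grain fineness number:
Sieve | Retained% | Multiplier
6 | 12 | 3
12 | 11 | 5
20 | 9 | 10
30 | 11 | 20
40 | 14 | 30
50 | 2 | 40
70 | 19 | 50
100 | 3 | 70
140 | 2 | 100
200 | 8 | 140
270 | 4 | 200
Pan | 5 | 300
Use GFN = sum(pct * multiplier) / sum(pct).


Formula: GFN = sum(pct * multiplier) / sum(pct)
sum(pct * multiplier) = 5681
sum(pct) = 100
GFN = 5681 / 100 = 56.81

56.81


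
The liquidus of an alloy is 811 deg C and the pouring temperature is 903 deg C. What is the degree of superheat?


Formula: Superheat = T_pour - T_melt
Superheat = 903 - 811 = 92 deg C

92 deg C


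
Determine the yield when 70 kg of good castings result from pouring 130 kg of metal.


Formula: Casting Yield = (W_good / W_total) * 100
Yield = (70 kg / 130 kg) * 100 = 53.8462%

Final answer: 53.8462%


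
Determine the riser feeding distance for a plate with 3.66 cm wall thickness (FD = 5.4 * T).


Formula: FD = 5.4 * T  (riser feeding-distance rule)
FD = 5.4 * 3.66 cm = 19.7640 cm

Final answer: 19.7640 cm


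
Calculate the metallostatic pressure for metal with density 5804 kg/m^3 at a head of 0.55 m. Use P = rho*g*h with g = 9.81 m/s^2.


Formula: P = rho * g * h
rho * g = 5804 * 9.81 = 56937.24 N/m^3
P = 56937.24 * 0.55 = 31315.4820 Pa

Final answer: 31315.4820 Pa


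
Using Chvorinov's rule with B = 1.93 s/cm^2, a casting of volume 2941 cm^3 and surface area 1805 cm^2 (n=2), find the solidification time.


Formula: t_s = B * (V/A)^n  (Chvorinov's rule, n=2)
Modulus M = V/A = 2941/1805 = 1.629363 cm
M^2 = 1.629363^2 = 2.654824 cm^2
t_s = 1.93 * 2.654824 = 5.1238 s

5.1238 s


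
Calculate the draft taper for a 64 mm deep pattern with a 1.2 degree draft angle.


Formula: taper = depth * tan(draft_angle)
tan(1.2 deg) = 0.0209470
taper = 64 mm * 0.0209470 = 1.3406 mm


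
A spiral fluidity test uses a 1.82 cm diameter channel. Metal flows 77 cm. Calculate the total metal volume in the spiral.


Formula: V = pi * (d/2)^2 * L  (cylinder volume)
Radius = 1.82/2 = 0.91 cm
V = pi * 0.91^2 * 77 = 200.3196 cm^3

200.3196 cm^3


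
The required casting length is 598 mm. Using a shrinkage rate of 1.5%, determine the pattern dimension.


Formula: L_pattern = L_casting * (1 + shrinkage_rate/100)
Shrinkage factor = 1 + 1.5/100 = 1.015
L_pattern = 598 mm * 1.015 = 606.9700 mm

Final answer: 606.9700 mm


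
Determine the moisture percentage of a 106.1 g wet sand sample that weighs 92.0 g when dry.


Formula: MC = (W_wet - W_dry) / W_wet * 100
Water mass = 106.1 - 92.0 = 14.1 g
MC = 14.1 / 106.1 * 100 = 13.2893%

13.2893%


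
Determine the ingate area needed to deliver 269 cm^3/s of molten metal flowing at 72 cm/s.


Formula: A_ingate = Q / v  (continuity equation)
A = 269 cm^3/s / 72 cm/s = 3.7361 cm^2

Answer: 3.7361 cm^2


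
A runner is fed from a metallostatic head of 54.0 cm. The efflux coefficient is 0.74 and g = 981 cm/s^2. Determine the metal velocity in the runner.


Formula: v = Cd * sqrt(2 * g * h)  (Torricelli with discharge coefficient)
2*g*h = 2 * 981 * 54.0 = 105948.0 cm^2/s^2
sqrt(105948.0) = 325.49654 cm/s
v = 0.74 * 325.49654 = 240.8674 cm/s

Final answer: 240.8674 cm/s


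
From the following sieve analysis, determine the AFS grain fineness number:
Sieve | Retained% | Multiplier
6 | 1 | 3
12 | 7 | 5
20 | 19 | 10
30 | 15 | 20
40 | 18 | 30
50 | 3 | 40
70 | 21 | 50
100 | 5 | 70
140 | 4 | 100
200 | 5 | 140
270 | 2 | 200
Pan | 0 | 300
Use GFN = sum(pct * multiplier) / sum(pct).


Formula: GFN = sum(pct * multiplier) / sum(pct)
sum(pct * multiplier) = 4088
sum(pct) = 100
GFN = 4088 / 100 = 40.88

Final answer: 40.88


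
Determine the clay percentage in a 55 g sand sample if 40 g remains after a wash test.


Formula: Clay% = (W_total - W_washed) / W_total * 100
Clay mass = 55 - 40 = 15 g
Clay% = 15 / 55 * 100 = 27.2727%

27.2727%


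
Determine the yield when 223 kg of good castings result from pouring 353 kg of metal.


Formula: Casting Yield = (W_good / W_total) * 100
Yield = (223 kg / 353 kg) * 100 = 63.1728%


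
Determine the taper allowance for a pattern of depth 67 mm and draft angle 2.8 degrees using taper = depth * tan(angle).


Formula: taper = depth * tan(draft_angle)
tan(2.8 deg) = 0.0489082
taper = 67 mm * 0.0489082 = 3.2768 mm

3.2768 mm


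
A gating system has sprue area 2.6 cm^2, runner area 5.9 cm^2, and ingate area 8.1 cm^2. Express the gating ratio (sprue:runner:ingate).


Sprue:Runner:Ingate = 1 : 5.9/2.6 : 8.1/2.6 = 1:2.27:3.12

Final answer: 1:2.27:3.12


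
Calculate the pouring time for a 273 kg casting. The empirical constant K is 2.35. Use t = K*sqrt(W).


Formula: t = K * sqrt(W)
sqrt(W) = sqrt(273) = 16.52271
t = 2.35 * 16.52271 = 38.8284 s


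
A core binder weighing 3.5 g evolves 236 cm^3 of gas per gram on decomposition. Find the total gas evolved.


Formula: V_gas = W_binder * gas_evolution_rate
V = 3.5 g * 236 cm^3/g = 826.0000 cm^3

Answer: 826.0000 cm^3


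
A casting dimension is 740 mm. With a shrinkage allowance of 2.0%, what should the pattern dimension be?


Formula: L_pattern = L_casting * (1 + shrinkage_rate/100)
Shrinkage factor = 1 + 2.0/100 = 1.02
L_pattern = 740 mm * 1.02 = 754.8000 mm


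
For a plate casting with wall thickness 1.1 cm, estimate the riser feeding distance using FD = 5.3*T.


Formula: FD = 5.3 * T  (riser feeding-distance rule)
FD = 5.3 * 1.1 cm = 5.8300 cm


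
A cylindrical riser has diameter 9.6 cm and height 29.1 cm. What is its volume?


Formula: V = pi * (D/2)^2 * H  (cylinder volume)
Radius = D/2 = 9.6/2 = 4.8 cm
V = pi * 4.8^2 * 29.1 = 2106.3248 cm^3

Answer: 2106.3248 cm^3


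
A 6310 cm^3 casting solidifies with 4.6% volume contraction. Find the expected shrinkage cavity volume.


Formula: V_shrink = V_casting * shrinkage_pct / 100
V_shrink = 6310 cm^3 * 4.6 / 100 = 290.2600 cm^3

Final answer: 290.2600 cm^3


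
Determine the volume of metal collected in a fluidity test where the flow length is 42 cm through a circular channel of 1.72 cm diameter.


Formula: V = pi * (d/2)^2 * L  (cylinder volume)
Radius = 1.72/2 = 0.86 cm
V = pi * 0.86^2 * 42 = 97.5879 cm^3

97.5879 cm^3


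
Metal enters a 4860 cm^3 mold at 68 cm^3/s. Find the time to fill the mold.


Formula: t_fill = V_mold / Q_flow
t = 4860 cm^3 / 68 cm^3/s = 71.4706 s

Answer: 71.4706 s


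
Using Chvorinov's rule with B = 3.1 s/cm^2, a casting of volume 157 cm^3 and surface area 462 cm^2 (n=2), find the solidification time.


Formula: t_s = B * (V/A)^n  (Chvorinov's rule, n=2)
Modulus M = V/A = 157/462 = 0.339827 cm
M^2 = 0.339827^2 = 0.115482 cm^2
t_s = 3.1 * 0.115482 = 0.3580 s

0.3580 s


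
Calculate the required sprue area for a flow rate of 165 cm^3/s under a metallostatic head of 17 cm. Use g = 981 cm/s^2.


Formula: v = sqrt(2*g*h), A = Q/v
Velocity: v = sqrt(2 * 981 * 17) = sqrt(33354) = 182.6308 cm/s
Sprue area: A = Q / v = 165 / 182.6308 = 0.9035 cm^2

Answer: 0.9035 cm^2


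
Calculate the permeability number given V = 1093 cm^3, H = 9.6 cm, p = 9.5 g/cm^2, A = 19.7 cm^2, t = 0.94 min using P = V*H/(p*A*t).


Formula: Permeability Number P = (V * H) / (p * A * t)
Numerator: V * H = 1093 * 9.6 = 10492.8
Denominator: p * A * t = 9.5 * 19.7 * 0.94 = 175.921
P = 10492.8 / 175.921 = 59.6450

Final answer: 59.6450


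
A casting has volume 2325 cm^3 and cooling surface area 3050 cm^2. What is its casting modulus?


Formula: Casting Modulus M = V / A
M = 2325 cm^3 / 3050 cm^2 = 0.7623 cm


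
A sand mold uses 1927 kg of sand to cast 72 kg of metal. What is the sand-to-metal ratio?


Formula: Sand-to-Metal Ratio = W_sand / W_metal
Ratio = 1927 kg / 72 kg = 26.7639

Final answer: 26.7639


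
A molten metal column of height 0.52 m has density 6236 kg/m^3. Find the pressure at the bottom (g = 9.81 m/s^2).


Formula: P = rho * g * h
rho * g = 6236 * 9.81 = 61175.16 N/m^3
P = 61175.16 * 0.52 = 31811.0832 Pa


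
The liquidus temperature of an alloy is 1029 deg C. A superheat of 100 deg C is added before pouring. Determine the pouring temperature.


Formula: T_pour = T_melt + Superheat
T_pour = 1029 + 100 = 1129 deg C

Answer: 1129 deg C


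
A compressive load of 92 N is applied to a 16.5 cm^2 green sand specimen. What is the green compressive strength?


Formula: Compressive Strength = Force / Area
Strength = 92 N / 16.5 cm^2 = 5.5758 N/cm^2

Answer: 5.5758 N/cm^2


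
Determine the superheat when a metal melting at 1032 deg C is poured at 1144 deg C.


Formula: Superheat = T_pour - T_melt
Superheat = 1144 - 1032 = 112 deg C

Final answer: 112 deg C


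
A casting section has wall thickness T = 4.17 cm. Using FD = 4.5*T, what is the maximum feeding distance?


Formula: FD = 4.5 * T  (riser feeding-distance rule)
FD = 4.5 * 4.17 cm = 18.7650 cm

Answer: 18.7650 cm


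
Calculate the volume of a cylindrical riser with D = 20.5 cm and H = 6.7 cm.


Formula: V = pi * (D/2)^2 * H  (cylinder volume)
Radius = D/2 = 20.5/2 = 10.25 cm
V = pi * 10.25^2 * 6.7 = 2211.4260 cm^3


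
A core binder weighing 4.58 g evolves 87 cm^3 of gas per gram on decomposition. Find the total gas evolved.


Formula: V_gas = W_binder * gas_evolution_rate
V = 4.58 g * 87 cm^3/g = 398.4600 cm^3


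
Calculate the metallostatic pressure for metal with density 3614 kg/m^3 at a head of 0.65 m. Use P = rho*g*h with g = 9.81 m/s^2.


Formula: P = rho * g * h
rho * g = 3614 * 9.81 = 35453.34 N/m^3
P = 35453.34 * 0.65 = 23044.6710 Pa

23044.6710 Pa


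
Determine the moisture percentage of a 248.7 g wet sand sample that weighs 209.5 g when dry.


Formula: MC = (W_wet - W_dry) / W_wet * 100
Water mass = 248.7 - 209.5 = 39.2 g
MC = 39.2 / 248.7 * 100 = 15.7620%


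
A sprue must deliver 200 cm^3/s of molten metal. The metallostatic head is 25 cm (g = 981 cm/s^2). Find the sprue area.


Formula: v = sqrt(2*g*h), A = Q/v
Velocity: v = sqrt(2 * 981 * 25) = sqrt(49050) = 221.4723 cm/s
Sprue area: A = Q / v = 200 / 221.4723 = 0.9030 cm^2

0.9030 cm^2


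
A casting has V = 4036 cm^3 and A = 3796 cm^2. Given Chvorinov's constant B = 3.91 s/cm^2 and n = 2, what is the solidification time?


Formula: t_s = B * (V/A)^n  (Chvorinov's rule, n=2)
Modulus M = V/A = 4036/3796 = 1.063224 cm
M^2 = 1.063224^2 = 1.130445 cm^2
t_s = 3.91 * 1.130445 = 4.4200 s

Answer: 4.4200 s


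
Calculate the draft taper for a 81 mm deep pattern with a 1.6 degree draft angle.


Formula: taper = depth * tan(draft_angle)
tan(1.6 deg) = 0.0279325
taper = 81 mm * 0.0279325 = 2.2625 mm

Final answer: 2.2625 mm


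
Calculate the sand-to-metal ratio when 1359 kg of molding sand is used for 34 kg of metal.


Formula: Sand-to-Metal Ratio = W_sand / W_metal
Ratio = 1359 kg / 34 kg = 39.9706


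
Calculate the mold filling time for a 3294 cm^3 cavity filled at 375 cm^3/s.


Formula: t_fill = V_mold / Q_flow
t = 3294 cm^3 / 375 cm^3/s = 8.7840 s

Answer: 8.7840 s


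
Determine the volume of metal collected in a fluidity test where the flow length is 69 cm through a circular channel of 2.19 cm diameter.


Formula: V = pi * (d/2)^2 * L  (cylinder volume)
Radius = 2.19/2 = 1.095 cm
V = pi * 1.095^2 * 69 = 259.9125 cm^3

259.9125 cm^3


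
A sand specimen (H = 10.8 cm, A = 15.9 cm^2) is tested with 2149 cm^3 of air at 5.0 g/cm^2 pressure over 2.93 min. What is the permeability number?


Formula: Permeability Number P = (V * H) / (p * A * t)
Numerator: V * H = 2149 * 10.8 = 23209.2
Denominator: p * A * t = 5.0 * 15.9 * 2.93 = 232.935
P = 23209.2 / 232.935 = 99.6381

99.6381


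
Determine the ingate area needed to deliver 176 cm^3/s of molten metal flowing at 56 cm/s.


Formula: A_ingate = Q / v  (continuity equation)
A = 176 cm^3/s / 56 cm/s = 3.1429 cm^2

Answer: 3.1429 cm^2


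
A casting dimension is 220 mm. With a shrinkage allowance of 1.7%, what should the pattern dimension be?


Formula: L_pattern = L_casting * (1 + shrinkage_rate/100)
Shrinkage factor = 1 + 1.7/100 = 1.017
L_pattern = 220 mm * 1.017 = 223.7400 mm

223.7400 mm


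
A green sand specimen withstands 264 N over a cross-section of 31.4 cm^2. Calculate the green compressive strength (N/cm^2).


Formula: Compressive Strength = Force / Area
Strength = 264 N / 31.4 cm^2 = 8.4076 N/cm^2

Answer: 8.4076 N/cm^2


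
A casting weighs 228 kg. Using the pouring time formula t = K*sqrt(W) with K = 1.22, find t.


Formula: t = K * sqrt(W)
sqrt(W) = sqrt(228) = 15.09967
t = 1.22 * 15.09967 = 18.4216 s

18.4216 s


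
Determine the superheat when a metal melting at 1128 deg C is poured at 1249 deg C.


Formula: Superheat = T_pour - T_melt
Superheat = 1249 - 1128 = 121 deg C

Answer: 121 deg C


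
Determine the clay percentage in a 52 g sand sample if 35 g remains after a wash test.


Formula: Clay% = (W_total - W_washed) / W_total * 100
Clay mass = 52 - 35 = 17 g
Clay% = 17 / 52 * 100 = 32.6923%

Answer: 32.6923%


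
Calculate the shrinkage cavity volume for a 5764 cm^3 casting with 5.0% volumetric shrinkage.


Formula: V_shrink = V_casting * shrinkage_pct / 100
V_shrink = 5764 cm^3 * 5.0 / 100 = 288.2000 cm^3

Answer: 288.2000 cm^3


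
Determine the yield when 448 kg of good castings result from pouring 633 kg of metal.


Formula: Casting Yield = (W_good / W_total) * 100
Yield = (448 kg / 633 kg) * 100 = 70.7741%

70.7741%


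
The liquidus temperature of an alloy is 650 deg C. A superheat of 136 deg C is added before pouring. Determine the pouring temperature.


Formula: T_pour = T_melt + Superheat
T_pour = 650 + 136 = 786 deg C

786 deg C


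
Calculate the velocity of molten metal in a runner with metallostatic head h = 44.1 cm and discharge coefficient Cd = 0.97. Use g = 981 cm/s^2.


Formula: v = Cd * sqrt(2 * g * h)  (Torricelli with discharge coefficient)
2*g*h = 2 * 981 * 44.1 = 86524.2 cm^2/s^2
sqrt(86524.2) = 294.14996 cm/s
v = 0.97 * 294.14996 = 285.3255 cm/s

285.3255 cm/s


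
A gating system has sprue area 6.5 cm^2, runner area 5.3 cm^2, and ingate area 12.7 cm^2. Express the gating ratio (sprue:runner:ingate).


Sprue:Runner:Ingate = 1 : 5.3/6.5 : 12.7/6.5 = 1:0.82:1.95


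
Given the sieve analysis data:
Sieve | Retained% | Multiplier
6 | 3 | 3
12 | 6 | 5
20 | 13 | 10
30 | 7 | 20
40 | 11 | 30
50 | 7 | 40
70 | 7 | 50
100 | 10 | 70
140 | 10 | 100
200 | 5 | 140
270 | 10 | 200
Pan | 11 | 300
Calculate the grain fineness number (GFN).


Formula: GFN = sum(pct * multiplier) / sum(pct)
sum(pct * multiplier) = 8969
sum(pct) = 100
GFN = 8969 / 100 = 89.69

Final answer: 89.69


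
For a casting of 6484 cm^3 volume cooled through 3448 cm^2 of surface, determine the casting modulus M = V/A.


Formula: Casting Modulus M = V / A
M = 6484 cm^3 / 3448 cm^2 = 1.8805 cm


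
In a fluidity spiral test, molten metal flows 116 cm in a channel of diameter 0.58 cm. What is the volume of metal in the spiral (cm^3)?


Formula: V = pi * (d/2)^2 * L  (cylinder volume)
Radius = 0.58/2 = 0.29 cm
V = pi * 0.29^2 * 116 = 30.6481 cm^3

Answer: 30.6481 cm^3


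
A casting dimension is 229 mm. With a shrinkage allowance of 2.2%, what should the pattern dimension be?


Formula: L_pattern = L_casting * (1 + shrinkage_rate/100)
Shrinkage factor = 1 + 2.2/100 = 1.022
L_pattern = 229 mm * 1.022 = 234.0380 mm


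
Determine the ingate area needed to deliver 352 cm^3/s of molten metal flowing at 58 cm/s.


Formula: A_ingate = Q / v  (continuity equation)
A = 352 cm^3/s / 58 cm/s = 6.0690 cm^2


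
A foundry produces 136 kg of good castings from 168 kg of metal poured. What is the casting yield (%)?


Formula: Casting Yield = (W_good / W_total) * 100
Yield = (136 kg / 168 kg) * 100 = 80.9524%

Answer: 80.9524%


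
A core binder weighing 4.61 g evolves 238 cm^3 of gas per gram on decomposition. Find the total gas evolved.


Formula: V_gas = W_binder * gas_evolution_rate
V = 4.61 g * 238 cm^3/g = 1097.1800 cm^3

Answer: 1097.1800 cm^3


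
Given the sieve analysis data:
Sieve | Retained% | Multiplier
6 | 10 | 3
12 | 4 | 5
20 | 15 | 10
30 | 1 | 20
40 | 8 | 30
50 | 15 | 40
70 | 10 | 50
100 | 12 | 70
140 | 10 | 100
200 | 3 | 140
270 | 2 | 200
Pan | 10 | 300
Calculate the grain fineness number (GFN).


Formula: GFN = sum(pct * multiplier) / sum(pct)
sum(pct * multiplier) = 7220
sum(pct) = 100
GFN = 7220 / 100 = 72.20

72.20


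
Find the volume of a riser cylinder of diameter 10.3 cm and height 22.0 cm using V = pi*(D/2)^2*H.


Formula: V = pi * (D/2)^2 * H  (cylinder volume)
Radius = D/2 = 10.3/2 = 5.15 cm
V = pi * 5.15^2 * 22.0 = 1833.1036 cm^3

Final answer: 1833.1036 cm^3


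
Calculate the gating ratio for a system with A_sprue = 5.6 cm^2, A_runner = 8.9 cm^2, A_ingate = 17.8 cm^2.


Sprue:Runner:Ingate = 1 : 8.9/5.6 : 17.8/5.6 = 1:1.59:3.18

Answer: 1:1.59:3.18


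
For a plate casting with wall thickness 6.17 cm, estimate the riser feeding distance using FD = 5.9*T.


Formula: FD = 5.9 * T  (riser feeding-distance rule)
FD = 5.9 * 6.17 cm = 36.4030 cm


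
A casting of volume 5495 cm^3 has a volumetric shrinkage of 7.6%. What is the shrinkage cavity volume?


Formula: V_shrink = V_casting * shrinkage_pct / 100
V_shrink = 5495 cm^3 * 7.6 / 100 = 417.6200 cm^3

Answer: 417.6200 cm^3


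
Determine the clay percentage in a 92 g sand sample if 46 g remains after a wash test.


Formula: Clay% = (W_total - W_washed) / W_total * 100
Clay mass = 92 - 46 = 46 g
Clay% = 46 / 92 * 100 = 50.0000%


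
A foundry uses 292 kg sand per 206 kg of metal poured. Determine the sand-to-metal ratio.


Formula: Sand-to-Metal Ratio = W_sand / W_metal
Ratio = 292 kg / 206 kg = 1.4175

Final answer: 1.4175


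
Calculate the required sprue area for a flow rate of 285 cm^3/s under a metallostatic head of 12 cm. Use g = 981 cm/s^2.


Formula: v = sqrt(2*g*h), A = Q/v
Velocity: v = sqrt(2 * 981 * 12) = sqrt(23544) = 153.4405 cm/s
Sprue area: A = Q / v = 285 / 153.4405 = 1.8574 cm^2

1.8574 cm^2


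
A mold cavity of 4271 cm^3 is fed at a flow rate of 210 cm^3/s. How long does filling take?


Formula: t_fill = V_mold / Q_flow
t = 4271 cm^3 / 210 cm^3/s = 20.3381 s

Final answer: 20.3381 s


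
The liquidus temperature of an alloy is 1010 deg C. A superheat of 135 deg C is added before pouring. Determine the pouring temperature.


Formula: T_pour = T_melt + Superheat
T_pour = 1010 + 135 = 1145 deg C

1145 deg C


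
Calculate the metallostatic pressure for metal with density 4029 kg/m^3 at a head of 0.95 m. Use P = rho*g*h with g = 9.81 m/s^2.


Formula: P = rho * g * h
rho * g = 4029 * 9.81 = 39524.49 N/m^3
P = 39524.49 * 0.95 = 37548.2655 Pa

Final answer: 37548.2655 Pa


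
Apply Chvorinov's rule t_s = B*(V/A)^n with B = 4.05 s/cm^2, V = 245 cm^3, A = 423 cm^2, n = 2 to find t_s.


Formula: t_s = B * (V/A)^n  (Chvorinov's rule, n=2)
Modulus M = V/A = 245/423 = 0.579196 cm
M^2 = 0.579196^2 = 0.335468 cm^2
t_s = 4.05 * 0.335468 = 1.3586 s

1.3586 s


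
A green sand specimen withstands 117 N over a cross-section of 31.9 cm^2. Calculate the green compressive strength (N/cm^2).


Formula: Compressive Strength = Force / Area
Strength = 117 N / 31.9 cm^2 = 3.6677 N/cm^2

Final answer: 3.6677 N/cm^2


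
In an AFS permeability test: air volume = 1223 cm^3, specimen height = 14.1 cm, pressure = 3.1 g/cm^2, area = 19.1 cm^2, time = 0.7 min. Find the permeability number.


Formula: Permeability Number P = (V * H) / (p * A * t)
Numerator: V * H = 1223 * 14.1 = 17244.3
Denominator: p * A * t = 3.1 * 19.1 * 0.7 = 41.447
P = 17244.3 / 41.447 = 416.0567

Final answer: 416.0567


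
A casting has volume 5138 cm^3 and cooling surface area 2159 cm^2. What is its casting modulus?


Formula: Casting Modulus M = V / A
M = 5138 cm^3 / 2159 cm^2 = 2.3798 cm


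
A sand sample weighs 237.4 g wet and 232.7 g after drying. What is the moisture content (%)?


Formula: MC = (W_wet - W_dry) / W_wet * 100
Water mass = 237.4 - 232.7 = 4.7 g
MC = 4.7 / 237.4 * 100 = 1.9798%

Final answer: 1.9798%


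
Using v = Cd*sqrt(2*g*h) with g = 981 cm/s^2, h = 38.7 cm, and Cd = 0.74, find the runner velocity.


Formula: v = Cd * sqrt(2 * g * h)  (Torricelli with discharge coefficient)
2*g*h = 2 * 981 * 38.7 = 75929.4 cm^2/s^2
sqrt(75929.4) = 275.55290 cm/s
v = 0.74 * 275.55290 = 203.9091 cm/s

Answer: 203.9091 cm/s


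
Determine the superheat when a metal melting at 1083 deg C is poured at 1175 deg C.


Formula: Superheat = T_pour - T_melt
Superheat = 1175 - 1083 = 92 deg C

Answer: 92 deg C


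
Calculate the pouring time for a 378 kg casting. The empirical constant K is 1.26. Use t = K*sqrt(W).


Formula: t = K * sqrt(W)
sqrt(W) = sqrt(378) = 19.44222
t = 1.26 * 19.44222 = 24.4972 s

Final answer: 24.4972 s


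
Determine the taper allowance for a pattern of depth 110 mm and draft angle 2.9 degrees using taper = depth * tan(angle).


Formula: taper = depth * tan(draft_angle)
tan(2.9 deg) = 0.0506578
taper = 110 mm * 0.0506578 = 5.5724 mm


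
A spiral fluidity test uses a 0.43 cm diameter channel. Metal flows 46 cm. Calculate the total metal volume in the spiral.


Formula: V = pi * (d/2)^2 * L  (cylinder volume)
Radius = 0.43/2 = 0.215 cm
V = pi * 0.215^2 * 46 = 6.6801 cm^3

Answer: 6.6801 cm^3


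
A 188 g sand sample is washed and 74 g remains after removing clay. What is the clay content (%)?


Formula: Clay% = (W_total - W_washed) / W_total * 100
Clay mass = 188 - 74 = 114 g
Clay% = 114 / 188 * 100 = 60.6383%

Answer: 60.6383%


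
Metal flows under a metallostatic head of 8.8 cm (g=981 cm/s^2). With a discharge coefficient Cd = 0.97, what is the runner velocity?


Formula: v = Cd * sqrt(2 * g * h)  (Torricelli with discharge coefficient)
2*g*h = 2 * 981 * 8.8 = 17265.6 cm^2/s^2
sqrt(17265.6) = 131.39863 cm/s
v = 0.97 * 131.39863 = 127.4567 cm/s

127.4567 cm/s


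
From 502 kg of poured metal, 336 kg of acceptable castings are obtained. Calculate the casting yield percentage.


Formula: Casting Yield = (W_good / W_total) * 100
Yield = (336 kg / 502 kg) * 100 = 66.9323%

Final answer: 66.9323%


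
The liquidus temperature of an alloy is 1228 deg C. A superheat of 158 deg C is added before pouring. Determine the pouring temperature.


Formula: T_pour = T_melt + Superheat
T_pour = 1228 + 158 = 1386 deg C


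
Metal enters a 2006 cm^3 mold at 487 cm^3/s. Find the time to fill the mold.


Formula: t_fill = V_mold / Q_flow
t = 2006 cm^3 / 487 cm^3/s = 4.1191 s

4.1191 s


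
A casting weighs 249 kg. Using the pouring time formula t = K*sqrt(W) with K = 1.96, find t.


Formula: t = K * sqrt(W)
sqrt(W) = sqrt(249) = 15.77973
t = 1.96 * 15.77973 = 30.9283 s

Final answer: 30.9283 s


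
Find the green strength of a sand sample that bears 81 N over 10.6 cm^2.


Formula: Compressive Strength = Force / Area
Strength = 81 N / 10.6 cm^2 = 7.6415 N/cm^2


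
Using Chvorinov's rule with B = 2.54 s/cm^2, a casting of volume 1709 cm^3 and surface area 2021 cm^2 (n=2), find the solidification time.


Formula: t_s = B * (V/A)^n  (Chvorinov's rule, n=2)
Modulus M = V/A = 1709/2021 = 0.845621 cm
M^2 = 0.845621^2 = 0.715075 cm^2
t_s = 2.54 * 0.715075 = 1.8163 s


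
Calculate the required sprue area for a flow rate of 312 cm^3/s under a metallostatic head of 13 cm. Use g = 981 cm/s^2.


Formula: v = sqrt(2*g*h), A = Q/v
Velocity: v = sqrt(2 * 981 * 13) = sqrt(25506) = 159.7060 cm/s
Sprue area: A = Q / v = 312 / 159.7060 = 1.9536 cm^2

1.9536 cm^2


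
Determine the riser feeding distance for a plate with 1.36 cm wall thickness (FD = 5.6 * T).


Formula: FD = 5.6 * T  (riser feeding-distance rule)
FD = 5.6 * 1.36 cm = 7.6160 cm


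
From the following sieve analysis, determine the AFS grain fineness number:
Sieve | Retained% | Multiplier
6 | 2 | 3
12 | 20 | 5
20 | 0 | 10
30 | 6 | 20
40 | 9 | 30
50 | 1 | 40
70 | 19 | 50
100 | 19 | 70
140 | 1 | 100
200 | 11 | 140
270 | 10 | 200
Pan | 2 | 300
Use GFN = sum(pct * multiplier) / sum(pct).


Formula: GFN = sum(pct * multiplier) / sum(pct)
sum(pct * multiplier) = 7056
sum(pct) = 100
GFN = 7056 / 100 = 70.56

70.56


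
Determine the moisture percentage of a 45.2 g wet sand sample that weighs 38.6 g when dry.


Formula: MC = (W_wet - W_dry) / W_wet * 100
Water mass = 45.2 - 38.6 = 6.6 g
MC = 6.6 / 45.2 * 100 = 14.6018%

Final answer: 14.6018%


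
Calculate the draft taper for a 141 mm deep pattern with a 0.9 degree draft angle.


Formula: taper = depth * tan(draft_angle)
tan(0.9 deg) = 0.0157093
taper = 141 mm * 0.0157093 = 2.2150 mm


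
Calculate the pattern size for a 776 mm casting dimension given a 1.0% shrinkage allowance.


Formula: L_pattern = L_casting * (1 + shrinkage_rate/100)
Shrinkage factor = 1 + 1.0/100 = 1.01
L_pattern = 776 mm * 1.01 = 783.7600 mm

Final answer: 783.7600 mm


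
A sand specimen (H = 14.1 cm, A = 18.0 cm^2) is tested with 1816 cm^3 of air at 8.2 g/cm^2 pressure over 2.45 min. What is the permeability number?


Formula: Permeability Number P = (V * H) / (p * A * t)
Numerator: V * H = 1816 * 14.1 = 25605.6
Denominator: p * A * t = 8.2 * 18.0 * 2.45 = 361.62
P = 25605.6 / 361.62 = 70.8080

Final answer: 70.8080


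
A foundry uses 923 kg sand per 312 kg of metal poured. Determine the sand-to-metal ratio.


Formula: Sand-to-Metal Ratio = W_sand / W_metal
Ratio = 923 kg / 312 kg = 2.9583

Answer: 2.9583


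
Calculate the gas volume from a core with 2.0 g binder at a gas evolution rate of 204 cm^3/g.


Formula: V_gas = W_binder * gas_evolution_rate
V = 2.0 g * 204 cm^3/g = 408.0000 cm^3

Answer: 408.0000 cm^3


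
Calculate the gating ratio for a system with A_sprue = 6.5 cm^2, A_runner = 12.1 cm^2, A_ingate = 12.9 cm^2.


Sprue:Runner:Ingate = 1 : 12.1/6.5 : 12.9/6.5 = 1:1.86:1.98


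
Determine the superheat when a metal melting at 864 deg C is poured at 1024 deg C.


Formula: Superheat = T_pour - T_melt
Superheat = 1024 - 864 = 160 deg C

Answer: 160 deg C


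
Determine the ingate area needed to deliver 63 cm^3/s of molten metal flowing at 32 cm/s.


Formula: A_ingate = Q / v  (continuity equation)
A = 63 cm^3/s / 32 cm/s = 1.9688 cm^2


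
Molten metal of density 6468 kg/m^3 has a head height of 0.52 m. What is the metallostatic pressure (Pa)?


Formula: P = rho * g * h
rho * g = 6468 * 9.81 = 63451.08 N/m^3
P = 63451.08 * 0.52 = 32994.5616 Pa

Final answer: 32994.5616 Pa


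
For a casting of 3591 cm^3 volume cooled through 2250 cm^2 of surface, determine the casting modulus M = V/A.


Formula: Casting Modulus M = V / A
M = 3591 cm^3 / 2250 cm^2 = 1.5960 cm

1.5960 cm


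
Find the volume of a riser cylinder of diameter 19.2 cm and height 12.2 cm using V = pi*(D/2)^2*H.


Formula: V = pi * (D/2)^2 * H  (cylinder volume)
Radius = D/2 = 19.2/2 = 9.6 cm
V = pi * 9.6^2 * 12.2 = 3532.2560 cm^3


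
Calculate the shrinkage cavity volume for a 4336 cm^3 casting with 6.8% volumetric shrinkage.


Formula: V_shrink = V_casting * shrinkage_pct / 100
V_shrink = 4336 cm^3 * 6.8 / 100 = 294.8480 cm^3

Final answer: 294.8480 cm^3


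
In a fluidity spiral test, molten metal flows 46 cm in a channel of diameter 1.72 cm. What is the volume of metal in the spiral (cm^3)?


Formula: V = pi * (d/2)^2 * L  (cylinder volume)
Radius = 1.72/2 = 0.86 cm
V = pi * 0.86^2 * 46 = 106.8820 cm^3


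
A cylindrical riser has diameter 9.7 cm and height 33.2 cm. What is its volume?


Formula: V = pi * (D/2)^2 * H  (cylinder volume)
Radius = D/2 = 9.7/2 = 4.85 cm
V = pi * 4.85^2 * 33.2 = 2453.4174 cm^3

Final answer: 2453.4174 cm^3


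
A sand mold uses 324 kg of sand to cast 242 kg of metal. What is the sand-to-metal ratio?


Formula: Sand-to-Metal Ratio = W_sand / W_metal
Ratio = 324 kg / 242 kg = 1.3388

1.3388


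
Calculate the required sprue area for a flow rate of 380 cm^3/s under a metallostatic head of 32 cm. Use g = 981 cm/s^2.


Formula: v = sqrt(2*g*h), A = Q/v
Velocity: v = sqrt(2 * 981 * 32) = sqrt(62784) = 250.5674 cm/s
Sprue area: A = Q / v = 380 / 250.5674 = 1.5166 cm^2

1.5166 cm^2


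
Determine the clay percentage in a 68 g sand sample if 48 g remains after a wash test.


Formula: Clay% = (W_total - W_washed) / W_total * 100
Clay mass = 68 - 48 = 20 g
Clay% = 20 / 68 * 100 = 29.4118%

29.4118%


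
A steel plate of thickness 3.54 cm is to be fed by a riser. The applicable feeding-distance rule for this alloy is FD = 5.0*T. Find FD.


Formula: FD = 5.0 * T  (riser feeding-distance rule)
FD = 5.0 * 3.54 cm = 17.7000 cm

Answer: 17.7000 cm


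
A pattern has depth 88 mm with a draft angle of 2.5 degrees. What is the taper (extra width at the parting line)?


Formula: taper = depth * tan(draft_angle)
tan(2.5 deg) = 0.0436609
taper = 88 mm * 0.0436609 = 3.8422 mm

3.8422 mm
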